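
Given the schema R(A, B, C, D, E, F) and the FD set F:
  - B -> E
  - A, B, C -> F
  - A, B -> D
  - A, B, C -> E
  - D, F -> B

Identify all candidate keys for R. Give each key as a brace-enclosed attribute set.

Attributes never on any right-hand side: {A, C} — every candidate key must contain all of them.
{A, B, C}⁺ = {A, B, C, D, E, F}, which is every attribute, so {A, B, C} is a candidate key.
{A, C, D, F}⁺ = {A, B, C, D, E, F}, which is every attribute, so {A, C, D, F} is a candidate key.
Any other superkey properly contains one of these, so there are no further candidate keys.

{A, B, C}, {A, C, D, F}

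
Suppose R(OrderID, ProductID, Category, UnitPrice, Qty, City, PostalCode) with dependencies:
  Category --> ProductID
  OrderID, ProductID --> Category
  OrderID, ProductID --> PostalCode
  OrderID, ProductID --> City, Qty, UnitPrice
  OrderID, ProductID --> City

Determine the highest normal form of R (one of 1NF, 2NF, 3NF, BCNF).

Candidate keys: {Category, OrderID}, {OrderID, ProductID}. Prime attributes: {Category, OrderID, ProductID}.
For Category --> ProductID we have {Category}⁺ = {Category, ProductID}; {Category} is not a superkey, so BCNF fails.
Since {ProductID} ⊆ prime attributes and every other non-superkey FD also has a prime right side, the schema is in 3NF.

3NF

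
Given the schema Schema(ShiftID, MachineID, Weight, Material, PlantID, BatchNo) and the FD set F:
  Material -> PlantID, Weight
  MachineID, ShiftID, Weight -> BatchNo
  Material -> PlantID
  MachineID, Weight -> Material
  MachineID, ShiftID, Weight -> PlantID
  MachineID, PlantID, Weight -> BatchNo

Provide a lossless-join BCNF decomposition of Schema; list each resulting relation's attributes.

Candidate keys of the original relation: {MachineID, Material, ShiftID}, {MachineID, ShiftID, Weight}.
In {BatchNo, MachineID, Material, PlantID, ShiftID, Weight}, {Material} is not a superkey ({Material}⁺ restricted to this set is {Material, PlantID, Weight}), so split on Material -> PlantID, Weight into {Material, PlantID, Weight} and {BatchNo, MachineID, Material, ShiftID}.
{Material, PlantID, Weight}: every determinant is a superkey — BCNF.
In {BatchNo, MachineID, Material, ShiftID}, {MachineID, Material} is not a superkey ({MachineID, Material}⁺ restricted to this set is {BatchNo, MachineID, Material}), so split on MachineID, Material -> BatchNo into {BatchNo, MachineID, Material} and {MachineID, Material, ShiftID}.
{BatchNo, MachineID, Material}: every determinant is a superkey — BCNF.
{MachineID, Material, ShiftID}: every determinant is a superkey — BCNF.

{BatchNo, MachineID, Material}; {MachineID, Material, ShiftID}; {Material, PlantID, Weight}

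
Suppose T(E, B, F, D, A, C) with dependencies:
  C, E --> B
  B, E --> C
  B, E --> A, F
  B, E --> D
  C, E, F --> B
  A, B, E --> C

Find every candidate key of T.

{B, E}, {C, E}

{E} never appears on the right of any FD, so every key must include it.
{B, E}⁺ = {A, B, C, D, E, F} — all of the relation — so {B, E} is a candidate key.
{C, E}⁺ = {A, B, C, D, E, F} — all of the relation — so {C, E} is a candidate key.
Any other superkey properly contains one of these, so there are no further candidate keys.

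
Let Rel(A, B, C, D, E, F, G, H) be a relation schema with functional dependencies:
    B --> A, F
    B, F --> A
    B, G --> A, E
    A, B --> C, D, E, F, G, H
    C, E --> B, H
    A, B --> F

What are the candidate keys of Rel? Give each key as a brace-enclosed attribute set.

{B}, {C, E}

Closure of {B} is {A, B, C, D, E, F, G, H}, the whole schema; {B} is a candidate key.
Closure of {C, E} is {A, B, C, D, E, F, G, H}, the whole schema; {C, E} is a candidate key.
Any other superkey properly contains one of these, so there are no further candidate keys.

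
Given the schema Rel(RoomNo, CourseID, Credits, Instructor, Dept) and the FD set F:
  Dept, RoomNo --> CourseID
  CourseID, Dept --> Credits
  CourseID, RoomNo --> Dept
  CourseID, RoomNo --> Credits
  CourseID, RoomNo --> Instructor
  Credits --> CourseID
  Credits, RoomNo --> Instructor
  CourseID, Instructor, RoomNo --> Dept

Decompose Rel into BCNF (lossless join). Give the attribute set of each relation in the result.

Candidate keys of the original relation: {CourseID, RoomNo}, {Credits, RoomNo}, {Dept, RoomNo}.
{CourseID, Credits, Dept, Instructor, RoomNo}: {CourseID, Dept} determines {CourseID, Credits, Dept} here but is not a superkey — split on CourseID, Dept --> Credits, giving {CourseID, Credits, Dept} and {CourseID, Dept, Instructor, RoomNo}.
{CourseID, Credits, Dept}: {Credits} determines {CourseID, Credits} here but is not a superkey — split on Credits --> CourseID, giving {CourseID, Credits} and {Credits, Dept}.
{CourseID, Credits}: every determinant is a superkey — BCNF.
{Credits, Dept}: every determinant is a superkey — BCNF.
{CourseID, Dept, Instructor, RoomNo}: every determinant is a superkey — BCNF.

{CourseID, Credits}; {CourseID, Dept, Instructor, RoomNo}; {Credits, Dept}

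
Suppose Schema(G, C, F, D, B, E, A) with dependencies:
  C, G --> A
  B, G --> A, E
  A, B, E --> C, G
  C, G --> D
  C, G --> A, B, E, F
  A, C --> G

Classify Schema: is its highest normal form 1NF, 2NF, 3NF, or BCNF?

BCNF

Candidate keys: {A, B, E}, {A, C}, {B, G}, {C, G}. Prime attributes: {A, B, C, E, G}.
Every FD has a superkey on the left, so the relation is in BCNF.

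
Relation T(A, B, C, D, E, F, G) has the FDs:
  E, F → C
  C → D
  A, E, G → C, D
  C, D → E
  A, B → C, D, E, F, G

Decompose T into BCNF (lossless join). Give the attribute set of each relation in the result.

Candidate key of the original relation: {A, B}.
In {A, B, C, D, E, F, G}, {E, F} is not a superkey ({E, F}⁺ restricted to this set is {C, D, E, F}), so split on E, F → C, D into {C, D, E, F} and {A, B, E, F, G}.
In {C, D, E, F}, {C} is not a superkey ({C}⁺ restricted to this set is {C, D, E}), so split on C → D, E into {C, D, E} and {C, F}.
{C, D, E} is in BCNF.
{C, F} is in BCNF.
{A, B, E, F, G} is in BCNF.

{A, B, E, F, G}; {C, D, E}; {C, F}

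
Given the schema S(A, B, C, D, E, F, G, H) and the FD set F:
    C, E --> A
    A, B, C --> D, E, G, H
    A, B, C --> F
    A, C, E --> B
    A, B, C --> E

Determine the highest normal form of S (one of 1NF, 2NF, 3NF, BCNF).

Candidate keys: {A, B, C}, {C, E}. Prime attributes: {A, B, C, E}.
Every FD has a superkey on the left, so the relation is in BCNF.

BCNF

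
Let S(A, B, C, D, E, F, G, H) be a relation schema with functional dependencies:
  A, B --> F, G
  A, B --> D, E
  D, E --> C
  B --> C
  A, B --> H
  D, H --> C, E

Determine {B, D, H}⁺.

{B, C, D, E, H}

Start with {B, D, H}.
B --> C applies; add {C} → now {B, C, D, H}.
D, H --> C, E applies; add {E} → now {B, C, D, E, H}.
No further FD applies.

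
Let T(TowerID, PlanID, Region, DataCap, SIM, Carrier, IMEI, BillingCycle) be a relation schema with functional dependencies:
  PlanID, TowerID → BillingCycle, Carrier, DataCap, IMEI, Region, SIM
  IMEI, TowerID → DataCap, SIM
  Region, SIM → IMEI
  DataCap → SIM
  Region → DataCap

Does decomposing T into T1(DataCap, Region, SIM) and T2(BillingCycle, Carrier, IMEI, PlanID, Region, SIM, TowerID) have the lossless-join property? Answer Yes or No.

Yes

Common attributes: {Region, SIM}; their closure is {DataCap, IMEI, Region, SIM}.
T1 is contained in that closure, so T1 ∩ T2 → T1 holds and the join is lossless.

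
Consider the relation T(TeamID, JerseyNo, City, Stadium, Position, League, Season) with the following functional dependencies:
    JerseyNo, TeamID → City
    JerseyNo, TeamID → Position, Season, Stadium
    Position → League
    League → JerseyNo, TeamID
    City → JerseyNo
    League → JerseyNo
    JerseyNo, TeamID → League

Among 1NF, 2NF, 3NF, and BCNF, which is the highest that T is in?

3NF

Candidate keys: {City, TeamID}, {JerseyNo, TeamID}, {League}, {Position}. Prime attributes: {City, JerseyNo, League, Position, TeamID}.
For City → JerseyNo we have {City}⁺ = {City, JerseyNo}; {City} is not a superkey, so BCNF fails.
Since {JerseyNo} ⊆ prime attributes and every other non-superkey FD also has a prime right side, the schema is in 3NF.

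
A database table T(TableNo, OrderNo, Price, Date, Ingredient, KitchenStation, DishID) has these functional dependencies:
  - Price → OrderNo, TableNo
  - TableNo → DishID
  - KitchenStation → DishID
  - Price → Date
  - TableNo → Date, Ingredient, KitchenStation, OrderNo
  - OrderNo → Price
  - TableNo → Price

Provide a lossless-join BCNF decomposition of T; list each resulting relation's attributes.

Candidate keys of the original relation: {OrderNo}, {Price}, {TableNo}.
{Date, DishID, Ingredient, KitchenStation, OrderNo, Price, TableNo}: {KitchenStation} determines {DishID, KitchenStation} here but is not a superkey — split on KitchenStation → DishID, giving {DishID, KitchenStation} and {Date, Ingredient, KitchenStation, OrderNo, Price, TableNo}.
{DishID, KitchenStation} has no BCNF violation.
{Date, Ingredient, KitchenStation, OrderNo, Price, TableNo} has no BCNF violation.

{Date, Ingredient, KitchenStation, OrderNo, Price, TableNo}; {DishID, KitchenStation}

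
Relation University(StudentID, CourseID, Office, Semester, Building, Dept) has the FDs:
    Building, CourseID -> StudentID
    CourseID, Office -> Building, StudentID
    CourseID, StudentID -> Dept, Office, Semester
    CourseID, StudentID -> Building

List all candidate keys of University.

{Building, CourseID}, {CourseID, Office}, {CourseID, StudentID}

{CourseID} never appears on the right of any FD, so every key must include it.
{Building, CourseID}⁺ = {Building, CourseID, Dept, Office, Semester, StudentID} — all of the relation — so {Building, CourseID} is a candidate key.
{CourseID, Office}⁺ = {Building, CourseID, Dept, Office, Semester, StudentID} — all of the relation — so {CourseID, Office} is a candidate key.
{CourseID, StudentID}⁺ = {Building, CourseID, Dept, Office, Semester, StudentID} — all of the relation — so {CourseID, StudentID} is a candidate key.
These are minimal and exhaustive — every other superkey contains one of them.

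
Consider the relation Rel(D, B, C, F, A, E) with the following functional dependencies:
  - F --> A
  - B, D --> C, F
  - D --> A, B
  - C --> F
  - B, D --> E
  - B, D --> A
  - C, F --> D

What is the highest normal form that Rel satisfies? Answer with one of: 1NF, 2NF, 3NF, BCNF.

2NF

Candidate keys: {C}, {D}. Prime attributes: {C, D}.
For F --> A we have {F}⁺ = {A, F}; {F} is not a superkey, so BCNF fails.
F --> A determines the non-prime attribute {A} from a non-superkey — 3NF is violated.
With only single-attribute keys there can be no partial dependency, so 2NF holds.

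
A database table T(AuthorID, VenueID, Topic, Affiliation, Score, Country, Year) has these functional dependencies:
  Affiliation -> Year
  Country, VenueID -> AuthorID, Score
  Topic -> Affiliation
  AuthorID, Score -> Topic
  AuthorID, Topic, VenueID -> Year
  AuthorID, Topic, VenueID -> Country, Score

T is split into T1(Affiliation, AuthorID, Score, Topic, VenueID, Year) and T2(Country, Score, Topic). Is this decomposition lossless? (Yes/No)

T1 ∩ T2 = {Score, Topic}; its closure under F is {Affiliation, Score, Topic, Year}.
T1 ⊄ {Affiliation, Score, Topic, Year} and T2 ⊄ {Affiliation, Score, Topic, Year}, so the split is lossy.

No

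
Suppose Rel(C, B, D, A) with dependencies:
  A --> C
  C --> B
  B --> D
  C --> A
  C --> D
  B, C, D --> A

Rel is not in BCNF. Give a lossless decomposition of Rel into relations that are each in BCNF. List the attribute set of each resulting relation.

{A, B, C}; {B, D}

Candidate keys of the original relation: {A}, {C}.
In {A, B, C, D}, {B} is not a superkey ({B}⁺ restricted to this set is {B, D}), so split on B --> D into {B, D} and {A, B, C}.
{B, D} has no BCNF violation.
{A, B, C} has no BCNF violation.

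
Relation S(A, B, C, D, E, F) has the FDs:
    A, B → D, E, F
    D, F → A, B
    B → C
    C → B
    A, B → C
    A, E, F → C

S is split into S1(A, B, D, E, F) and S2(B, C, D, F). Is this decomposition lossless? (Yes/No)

Yes

Common attributes: {B, D, F}; their closure is {A, B, C, D, E, F}.
Since S1 ⊆ {A, B, C, D, E, F}, the intersection is a superkey of S1; the decomposition is lossless.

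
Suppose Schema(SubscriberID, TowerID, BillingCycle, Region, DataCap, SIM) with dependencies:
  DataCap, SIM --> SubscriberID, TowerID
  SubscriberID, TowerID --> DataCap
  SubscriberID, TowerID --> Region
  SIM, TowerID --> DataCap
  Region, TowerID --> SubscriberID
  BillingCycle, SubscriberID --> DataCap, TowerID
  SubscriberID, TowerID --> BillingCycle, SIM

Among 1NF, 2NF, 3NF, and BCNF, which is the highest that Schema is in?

BCNF

Candidate keys: {BillingCycle, SubscriberID}, {DataCap, SIM}, {Region, TowerID}, {SIM, TowerID}, {SubscriberID, TowerID}. Prime attributes: {BillingCycle, DataCap, Region, SIM, SubscriberID, TowerID}.
Each dependency's left side is a superkey — BCNF holds.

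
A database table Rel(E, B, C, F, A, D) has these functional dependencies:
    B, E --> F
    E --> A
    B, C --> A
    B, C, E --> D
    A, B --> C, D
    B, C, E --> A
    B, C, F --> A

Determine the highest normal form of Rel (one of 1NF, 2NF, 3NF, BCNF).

1NF

Candidate key: {B, E}. Prime attributes: {B, E}.
For E --> A we have {E}⁺ = {A, E}; {E} is not a superkey, so BCNF fails.
Because {A} is non-prime and the left side of E --> A is not a superkey, the relation is not in 3NF.
Since {E} ⊂ {B, E} and {E}⁺ ⊇ {A} with {A} non-prime, there is a partial dependency; 2NF fails.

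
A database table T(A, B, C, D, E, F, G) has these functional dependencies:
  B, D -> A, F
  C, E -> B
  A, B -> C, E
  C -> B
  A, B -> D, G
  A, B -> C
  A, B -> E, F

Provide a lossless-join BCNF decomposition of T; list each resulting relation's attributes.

Candidate keys of the original relation: {A, B}, {A, C}, {B, D}, {C, D}.
{A, B, C, D, E, F, G}: {C, E} determines {B, C, E} here but is not a superkey — split on C, E -> B, giving {B, C, E} and {A, C, D, E, F, G}.
{B, C, E}: {C} determines {B, C} here but is not a superkey — split on C -> B, giving {B, C} and {C, E}.
{B, C} has no BCNF violation.
{C, E} has no BCNF violation.
{A, C, D, E, F, G} has no BCNF violation.

{A, C, D, E, F, G}; {B, C}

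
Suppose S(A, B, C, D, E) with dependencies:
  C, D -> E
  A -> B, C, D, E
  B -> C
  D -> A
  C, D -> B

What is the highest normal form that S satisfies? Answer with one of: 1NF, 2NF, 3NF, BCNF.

Candidate keys: {A}, {D}. Prime attributes: {A, D}.
For B -> C we have {B}⁺ = {B, C}; {B} is not a superkey, so BCNF fails.
Because {C} is non-prime and the left side of B -> C is not a superkey, the relation is not in 3NF.
Every candidate key is a single attribute, so no partial dependency is possible; 2NF holds.

2NF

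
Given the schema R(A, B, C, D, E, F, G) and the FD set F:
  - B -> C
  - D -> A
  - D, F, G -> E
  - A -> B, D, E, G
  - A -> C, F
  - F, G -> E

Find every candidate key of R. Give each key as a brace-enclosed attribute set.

{A}⁺ = {A, B, C, D, E, F, G}, which is every attribute, so {A} is a candidate key.
{D}⁺ = {A, B, C, D, E, F, G}, which is every attribute, so {D} is a candidate key.
No proper subset of any of these is a key, and no other minimal superkey exists.

{A}, {D}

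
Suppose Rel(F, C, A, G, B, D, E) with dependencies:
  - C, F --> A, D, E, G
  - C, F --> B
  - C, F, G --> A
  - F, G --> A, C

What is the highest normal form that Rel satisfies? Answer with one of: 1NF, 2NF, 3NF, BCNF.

Candidate keys: {C, F}, {F, G}. Prime attributes: {C, F, G}.
Each dependency's left side is a superkey — BCNF holds.

BCNF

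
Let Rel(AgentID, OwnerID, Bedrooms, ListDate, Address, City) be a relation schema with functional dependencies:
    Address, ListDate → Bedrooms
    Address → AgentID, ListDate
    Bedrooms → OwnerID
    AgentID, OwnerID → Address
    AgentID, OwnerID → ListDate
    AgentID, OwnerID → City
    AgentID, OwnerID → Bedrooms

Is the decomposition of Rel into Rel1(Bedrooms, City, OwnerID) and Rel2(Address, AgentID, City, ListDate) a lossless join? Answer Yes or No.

Common attributes: {City}; their closure is {City}.
Neither Rel1 nor Rel2 is contained in that closure, so the decomposition is lossy.

No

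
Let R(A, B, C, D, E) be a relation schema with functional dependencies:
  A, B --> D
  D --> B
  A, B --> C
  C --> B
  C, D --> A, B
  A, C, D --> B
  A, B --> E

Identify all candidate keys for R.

{A, B}, {A, C}, {A, D}, {C, D}

{A, B} is a candidate key since {A, B}⁺ = {A, B, C, D, E} covers every attribute.
{A, C} is a candidate key since {A, C}⁺ = {A, B, C, D, E} covers every attribute.
{A, D} is a candidate key since {A, D}⁺ = {A, B, C, D, E} covers every attribute.
{C, D} is a candidate key since {C, D}⁺ = {A, B, C, D, E} covers every attribute.
These are minimal and exhaustive — every other superkey contains one of them.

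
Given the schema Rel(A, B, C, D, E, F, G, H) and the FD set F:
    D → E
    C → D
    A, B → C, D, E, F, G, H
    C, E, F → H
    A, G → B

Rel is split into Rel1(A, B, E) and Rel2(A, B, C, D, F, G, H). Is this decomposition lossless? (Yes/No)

Common attributes: {A, B}; their closure is {A, B, C, D, E, F, G, H}.
This includes all of Rel1, so the common attributes are a superkey of Rel1 — the join is lossless.

Yes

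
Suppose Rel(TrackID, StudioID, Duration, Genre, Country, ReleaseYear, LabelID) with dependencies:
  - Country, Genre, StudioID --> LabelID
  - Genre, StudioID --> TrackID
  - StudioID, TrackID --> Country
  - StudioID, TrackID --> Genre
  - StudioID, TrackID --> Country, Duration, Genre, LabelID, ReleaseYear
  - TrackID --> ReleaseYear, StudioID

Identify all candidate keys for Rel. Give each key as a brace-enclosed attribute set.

{Genre, StudioID}, {TrackID}

{TrackID}⁺ = {Country, Duration, Genre, LabelID, ReleaseYear, StudioID, TrackID} — all of the relation — so {TrackID} is a candidate key.
{Genre, StudioID}⁺ = {Country, Duration, Genre, LabelID, ReleaseYear, StudioID, TrackID} — all of the relation — so {Genre, StudioID} is a candidate key.
These are minimal and exhaustive — every other superkey contains one of them.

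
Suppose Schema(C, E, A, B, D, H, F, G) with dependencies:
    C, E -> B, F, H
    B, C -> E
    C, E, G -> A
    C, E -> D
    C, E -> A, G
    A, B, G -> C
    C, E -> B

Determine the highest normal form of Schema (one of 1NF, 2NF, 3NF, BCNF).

Candidate keys: {A, B, G}, {B, C}, {C, E}. Prime attributes: {A, B, C, E, G}.
The left-hand side of every FD is a superkey, so BCNF is satisfied.

BCNF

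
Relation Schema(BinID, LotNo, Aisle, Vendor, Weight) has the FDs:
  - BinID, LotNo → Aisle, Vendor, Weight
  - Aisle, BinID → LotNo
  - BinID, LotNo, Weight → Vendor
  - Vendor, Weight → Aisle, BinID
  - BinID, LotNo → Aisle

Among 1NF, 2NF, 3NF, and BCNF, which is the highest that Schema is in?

Candidate keys: {Aisle, BinID}, {BinID, LotNo}, {Vendor, Weight}. Prime attributes: {Aisle, BinID, LotNo, Vendor, Weight}.
Every FD has a superkey on the left, so the relation is in BCNF.

BCNF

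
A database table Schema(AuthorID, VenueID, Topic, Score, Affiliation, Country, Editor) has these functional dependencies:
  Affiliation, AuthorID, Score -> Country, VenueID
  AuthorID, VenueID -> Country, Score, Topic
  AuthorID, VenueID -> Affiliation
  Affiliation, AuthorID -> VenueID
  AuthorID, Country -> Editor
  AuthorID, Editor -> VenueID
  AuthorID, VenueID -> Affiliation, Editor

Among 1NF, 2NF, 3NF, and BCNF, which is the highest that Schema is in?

BCNF

Candidate keys: {Affiliation, AuthorID}, {AuthorID, Country}, {AuthorID, Editor}, {AuthorID, VenueID}. Prime attributes: {Affiliation, AuthorID, Country, Editor, VenueID}.
Every FD has a superkey on the left, so the relation is in BCNF.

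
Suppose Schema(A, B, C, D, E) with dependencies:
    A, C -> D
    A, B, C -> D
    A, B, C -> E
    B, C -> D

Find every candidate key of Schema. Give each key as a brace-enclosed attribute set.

{A, B, C}

{A, B, C} never appear on the right of any FD, so every key must include all of them.
{A, B, C}⁺ = {A, B, C, D, E}, which is every attribute, so {A, B, C} is a candidate key.
No smaller or unrelated set reaches every attribute, so there are no other keys.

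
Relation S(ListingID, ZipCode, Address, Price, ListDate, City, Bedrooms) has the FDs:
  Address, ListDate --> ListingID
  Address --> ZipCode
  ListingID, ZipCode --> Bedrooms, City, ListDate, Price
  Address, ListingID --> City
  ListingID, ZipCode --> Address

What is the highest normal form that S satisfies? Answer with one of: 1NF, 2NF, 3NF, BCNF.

3NF

Candidate keys: {Address, ListDate}, {Address, ListingID}, {ListingID, ZipCode}. Prime attributes: {Address, ListDate, ListingID, ZipCode}.
Address --> ZipCode: {Address}⁺ = {Address, ZipCode}, which is not all of the attributes, so the left side is not a superkey — BCNF is violated.
Its right-hand attributes {ZipCode} are all prime, as are those of every other non-superkey FD — the relation is in 3NF.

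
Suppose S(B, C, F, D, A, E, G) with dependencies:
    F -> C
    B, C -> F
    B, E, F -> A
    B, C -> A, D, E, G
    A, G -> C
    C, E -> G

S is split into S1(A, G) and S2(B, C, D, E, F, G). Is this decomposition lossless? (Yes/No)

No

S1 ∩ S2 = {G}; its closure under F is {G}.
Neither S1 nor S2 is contained in that closure, so the decomposition is lossy.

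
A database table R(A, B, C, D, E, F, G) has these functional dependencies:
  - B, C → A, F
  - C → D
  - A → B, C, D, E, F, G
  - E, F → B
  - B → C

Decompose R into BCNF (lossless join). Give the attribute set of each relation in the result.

{A, B, C, E, F, G}; {C, D}

Candidate keys of the original relation: {A}, {B}, {E, F}.
Within {A, B, C, D, E, F, G}: {C}⁺ ∩ {A, B, C, D, E, F, G} = {C, D}, not the whole set, so C → D violates BCNF; decompose into {C, D} and {A, B, C, E, F, G}.
{C, D}: every determinant is a superkey — BCNF.
{A, B, C, E, F, G}: every determinant is a superkey — BCNF.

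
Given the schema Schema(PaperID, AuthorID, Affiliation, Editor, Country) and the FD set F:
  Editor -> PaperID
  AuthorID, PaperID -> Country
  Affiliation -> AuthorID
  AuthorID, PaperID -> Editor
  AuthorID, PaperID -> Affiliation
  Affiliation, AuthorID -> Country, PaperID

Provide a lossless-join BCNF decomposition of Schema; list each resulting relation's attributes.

Candidate keys of the original relation: {Affiliation}, {AuthorID, Editor}, {AuthorID, PaperID}.
In {Affiliation, AuthorID, Country, Editor, PaperID}, {Editor} is not a superkey ({Editor}⁺ restricted to this set is {Editor, PaperID}), so split on Editor -> PaperID into {Editor, PaperID} and {Affiliation, AuthorID, Country, Editor}.
{Editor, PaperID} has no BCNF violation.
{Affiliation, AuthorID, Country, Editor} has no BCNF violation.

{Affiliation, AuthorID, Country, Editor}; {Editor, PaperID}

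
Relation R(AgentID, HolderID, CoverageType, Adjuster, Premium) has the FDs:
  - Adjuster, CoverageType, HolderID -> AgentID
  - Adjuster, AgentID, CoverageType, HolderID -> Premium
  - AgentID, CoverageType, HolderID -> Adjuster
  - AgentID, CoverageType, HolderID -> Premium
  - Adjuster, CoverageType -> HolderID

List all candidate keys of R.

{Adjuster, CoverageType}, {AgentID, CoverageType, HolderID}

Attributes never on any right-hand side: {CoverageType} — every candidate key must contain it.
Closure of {Adjuster, CoverageType} is {Adjuster, AgentID, CoverageType, HolderID, Premium}, the whole schema; {Adjuster, CoverageType} is a candidate key.
Closure of {AgentID, CoverageType, HolderID} is {Adjuster, AgentID, CoverageType, HolderID, Premium}, the whole schema; {AgentID, CoverageType, HolderID} is a candidate key.
These are minimal and exhaustive — every other superkey contains one of them.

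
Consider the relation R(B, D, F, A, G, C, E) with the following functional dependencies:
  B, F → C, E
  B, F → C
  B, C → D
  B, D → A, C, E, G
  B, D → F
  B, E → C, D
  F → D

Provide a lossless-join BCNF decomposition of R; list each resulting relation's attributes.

Candidate keys of the original relation: {B, C}, {B, D}, {B, E}, {B, F}.
Within {A, B, C, D, E, F, G}: {F}⁺ ∩ {A, B, C, D, E, F, G} = {D, F}, not the whole set, so F → D violates BCNF; decompose into {D, F} and {A, B, C, E, F, G}.
{D, F}: every determinant is a superkey — BCNF.
{A, B, C, E, F, G}: every determinant is a superkey — BCNF.

{A, B, C, E, F, G}; {D, F}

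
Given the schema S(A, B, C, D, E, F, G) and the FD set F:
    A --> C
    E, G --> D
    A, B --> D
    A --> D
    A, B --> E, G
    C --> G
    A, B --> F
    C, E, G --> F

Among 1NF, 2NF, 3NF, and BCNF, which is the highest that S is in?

Candidate key: {A, B}. Prime attributes: {A, B}.
For A --> C we have {A}⁺ = {A, C, D, G}; {A} is not a superkey, so BCNF fails.
A --> C determines the non-prime attribute {C} from a non-superkey — 3NF is violated.
{A} is a proper subset of the key {A, B}, and {A}⁺ contains the non-prime attributes {C, D, G} — a partial dependency, so 2NF is violated.

1NF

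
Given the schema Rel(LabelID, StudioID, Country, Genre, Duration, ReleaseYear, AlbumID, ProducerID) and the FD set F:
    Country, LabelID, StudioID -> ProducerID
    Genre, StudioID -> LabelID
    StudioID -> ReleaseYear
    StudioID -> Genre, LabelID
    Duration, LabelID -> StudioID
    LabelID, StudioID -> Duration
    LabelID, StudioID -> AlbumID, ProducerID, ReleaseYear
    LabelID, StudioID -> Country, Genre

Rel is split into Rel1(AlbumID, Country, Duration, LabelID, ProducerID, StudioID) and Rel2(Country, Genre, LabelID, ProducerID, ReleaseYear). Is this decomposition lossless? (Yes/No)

No

The shared attributes are {Country, LabelID, ProducerID} and {Country, LabelID, ProducerID}⁺ = {Country, LabelID, ProducerID}.
Rel1 ⊄ {Country, LabelID, ProducerID} and Rel2 ⊄ {Country, LabelID, ProducerID}, so the split is lossy.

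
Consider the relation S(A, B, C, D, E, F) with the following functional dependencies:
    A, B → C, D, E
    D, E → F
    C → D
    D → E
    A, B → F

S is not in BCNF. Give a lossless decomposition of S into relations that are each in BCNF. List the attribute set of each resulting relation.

{A, B, C}; {C, D}; {D, E, F}

Candidate key of the original relation: {A, B}.
Within {A, B, C, D, E, F}: {D, E}⁺ ∩ {A, B, C, D, E, F} = {D, E, F}, not the whole set, so D, E → F violates BCNF; decompose into {D, E, F} and {A, B, C, D, E}.
{D, E, F}: every determinant is a superkey — BCNF.
Within {A, B, C, D, E}: {C}⁺ ∩ {A, B, C, D, E} = {C, D, E}, not the whole set, so C → D, E violates BCNF; decompose into {C, D, E} and {A, B, C}.
Within {C, D, E}: {D}⁺ ∩ {C, D, E} = {D, E}, not the whole set, so D → E violates BCNF; decompose into {D, E} and {C, D}.
{D, E}: every determinant is a superkey — BCNF.
{C, D}: every determinant is a superkey — BCNF.
{A, B, C}: every determinant is a superkey — BCNF.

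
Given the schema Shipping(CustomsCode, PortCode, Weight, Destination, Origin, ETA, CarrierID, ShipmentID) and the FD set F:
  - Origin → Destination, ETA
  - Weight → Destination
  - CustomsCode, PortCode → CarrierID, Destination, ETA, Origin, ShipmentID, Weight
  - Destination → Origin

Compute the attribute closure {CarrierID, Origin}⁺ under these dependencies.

Start with {CarrierID, Origin}.
Origin → Destination, ETA applies; add {Destination, ETA} → now {CarrierID, Destination, ETA, Origin}.
No further FD applies.

{CarrierID, Destination, ETA, Origin}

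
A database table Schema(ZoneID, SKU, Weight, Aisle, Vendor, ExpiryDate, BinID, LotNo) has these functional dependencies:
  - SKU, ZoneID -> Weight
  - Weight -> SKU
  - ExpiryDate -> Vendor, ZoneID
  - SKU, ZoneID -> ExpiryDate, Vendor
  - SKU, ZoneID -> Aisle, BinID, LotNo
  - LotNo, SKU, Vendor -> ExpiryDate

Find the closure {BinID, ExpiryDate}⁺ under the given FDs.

Start with {BinID, ExpiryDate}.
ExpiryDate -> Vendor, ZoneID applies; add {Vendor, ZoneID} → now {BinID, ExpiryDate, Vendor, ZoneID}.
No further FD applies.

{BinID, ExpiryDate, Vendor, ZoneID}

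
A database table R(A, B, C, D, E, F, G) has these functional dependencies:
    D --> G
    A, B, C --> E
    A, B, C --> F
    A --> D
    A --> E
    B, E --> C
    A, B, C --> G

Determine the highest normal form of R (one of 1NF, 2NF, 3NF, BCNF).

1NF

Candidate key: {A, B}. Prime attributes: {A, B}.
For D --> G we have {D}⁺ = {D, G}; {D} is not a superkey, so BCNF fails.
D --> G determines the non-prime attribute {G} from a non-superkey — 3NF is violated.
Since {A} ⊂ {A, B} and {A}⁺ ⊇ {D, E, G} with {D, E, G} non-prime, there is a partial dependency; 2NF fails.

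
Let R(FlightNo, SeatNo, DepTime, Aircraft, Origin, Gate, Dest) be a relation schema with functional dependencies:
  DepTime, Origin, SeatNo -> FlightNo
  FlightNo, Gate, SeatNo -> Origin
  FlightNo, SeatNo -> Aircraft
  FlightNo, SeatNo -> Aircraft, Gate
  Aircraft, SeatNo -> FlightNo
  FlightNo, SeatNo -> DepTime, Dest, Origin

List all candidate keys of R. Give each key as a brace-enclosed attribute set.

{Aircraft, SeatNo}, {DepTime, Origin, SeatNo}, {FlightNo, SeatNo}

No FD produces {SeatNo}, so it must be in every candidate key.
Closure of {Aircraft, SeatNo} is {Aircraft, DepTime, Dest, FlightNo, Gate, Origin, SeatNo}, the whole schema; {Aircraft, SeatNo} is a candidate key.
Closure of {FlightNo, SeatNo} is {Aircraft, DepTime, Dest, FlightNo, Gate, Origin, SeatNo}, the whole schema; {FlightNo, SeatNo} is a candidate key.
Closure of {DepTime, Origin, SeatNo} is {Aircraft, DepTime, Dest, FlightNo, Gate, Origin, SeatNo}, the whole schema; {DepTime, Origin, SeatNo} is a candidate key.
No proper subset of any of these is a key, and no other minimal superkey exists.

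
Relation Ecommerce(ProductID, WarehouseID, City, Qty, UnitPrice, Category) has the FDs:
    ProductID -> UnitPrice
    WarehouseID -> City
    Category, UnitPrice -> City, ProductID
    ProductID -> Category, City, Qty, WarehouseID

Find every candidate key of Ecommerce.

{ProductID}⁺ = {Category, City, ProductID, Qty, UnitPrice, WarehouseID}, which is every attribute, so {ProductID} is a candidate key.
{Category, UnitPrice}⁺ = {Category, City, ProductID, Qty, UnitPrice, WarehouseID}, which is every attribute, so {Category, UnitPrice} is a candidate key.
No proper subset of any of these is a key, and no other minimal superkey exists.

{Category, UnitPrice}, {ProductID}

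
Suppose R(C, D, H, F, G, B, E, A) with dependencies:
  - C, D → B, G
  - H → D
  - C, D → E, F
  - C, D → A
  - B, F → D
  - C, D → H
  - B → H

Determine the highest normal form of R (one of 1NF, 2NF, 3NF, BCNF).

Candidate keys: {B, C}, {C, D}, {C, H}. Prime attributes: {B, C, D, H}.
H → D: {H}⁺ = {D, H}, which is not all of the attributes, so the left side is not a superkey — BCNF is violated.
Since {D} ⊆ prime attributes and every other non-superkey FD also has a prime right side, the schema is in 3NF.

3NF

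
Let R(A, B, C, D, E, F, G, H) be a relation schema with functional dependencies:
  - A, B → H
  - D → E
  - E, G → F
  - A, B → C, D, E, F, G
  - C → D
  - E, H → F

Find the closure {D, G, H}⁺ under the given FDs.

{D, E, F, G, H}

Start with {D, G, H}.
D → E applies; add {E} → now {D, E, G, H}.
E, G → F applies; add {F} → now {D, E, F, G, H}.
No further FD applies.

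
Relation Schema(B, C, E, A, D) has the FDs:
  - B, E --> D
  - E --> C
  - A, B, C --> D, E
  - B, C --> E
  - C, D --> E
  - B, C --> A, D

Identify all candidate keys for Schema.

Attributes never on any right-hand side: {B} — every candidate key must contain it.
{B, C}⁺ = {A, B, C, D, E}, which is every attribute, so {B, C} is a candidate key.
{B, E}⁺ = {A, B, C, D, E}, which is every attribute, so {B, E} is a candidate key.
Any other superkey properly contains one of these, so there are no further candidate keys.

{B, C}, {B, E}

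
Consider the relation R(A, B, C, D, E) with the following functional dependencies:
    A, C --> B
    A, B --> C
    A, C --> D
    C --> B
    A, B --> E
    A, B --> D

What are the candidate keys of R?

{A, B}, {A, C}

No FD produces {A}, so it must be in every candidate key.
{A, B}⁺ = {A, B, C, D, E} — all of the relation — so {A, B} is a candidate key.
{A, C}⁺ = {A, B, C, D, E} — all of the relation — so {A, C} is a candidate key.
Any other superkey properly contains one of these, so there are no further candidate keys.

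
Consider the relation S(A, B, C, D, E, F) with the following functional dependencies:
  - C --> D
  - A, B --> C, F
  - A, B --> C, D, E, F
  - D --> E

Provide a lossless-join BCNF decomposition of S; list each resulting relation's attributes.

{A, B, C, F}; {C, D}; {D, E}

Candidate key of the original relation: {A, B}.
In {A, B, C, D, E, F}, {C} is not a superkey ({C}⁺ restricted to this set is {C, D, E}), so split on C --> D, E into {C, D, E} and {A, B, C, F}.
In {C, D, E}, {D} is not a superkey ({D}⁺ restricted to this set is {D, E}), so split on D --> E into {D, E} and {C, D}.
{D, E}: every determinant is a superkey — BCNF.
{C, D}: every determinant is a superkey — BCNF.
{A, B, C, F}: every determinant is a superkey — BCNF.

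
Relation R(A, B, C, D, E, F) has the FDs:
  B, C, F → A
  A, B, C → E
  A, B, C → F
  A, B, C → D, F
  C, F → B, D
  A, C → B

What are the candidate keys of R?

No FD produces {C}, so it must be in every candidate key.
{A, C} is a candidate key since {A, C}⁺ = {A, B, C, D, E, F} covers every attribute.
{C, F} is a candidate key since {C, F}⁺ = {A, B, C, D, E, F} covers every attribute.
These are minimal and exhaustive — every other superkey contains one of them.

{A, C}, {C, F}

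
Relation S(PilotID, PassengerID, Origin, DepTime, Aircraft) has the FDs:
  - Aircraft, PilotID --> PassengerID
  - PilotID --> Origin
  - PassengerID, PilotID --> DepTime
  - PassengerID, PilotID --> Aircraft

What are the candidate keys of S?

{Aircraft, PilotID}, {PassengerID, PilotID}

{PilotID} never appears on the right of any FD, so every key must include it.
{Aircraft, PilotID}⁺ = {Aircraft, DepTime, Origin, PassengerID, PilotID}, which is every attribute, so {Aircraft, PilotID} is a candidate key.
{PassengerID, PilotID}⁺ = {Aircraft, DepTime, Origin, PassengerID, PilotID}, which is every attribute, so {PassengerID, PilotID} is a candidate key.
No proper subset of any of these is a key, and no other minimal superkey exists.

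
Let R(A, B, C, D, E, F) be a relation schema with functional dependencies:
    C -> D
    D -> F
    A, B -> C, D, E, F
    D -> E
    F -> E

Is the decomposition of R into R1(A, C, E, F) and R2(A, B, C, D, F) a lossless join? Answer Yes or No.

Common attributes: {A, C, F}; their closure is {A, C, D, E, F}.
Since R1 ⊆ {A, C, D, E, F}, the intersection is a superkey of R1; the decomposition is lossless.

Yes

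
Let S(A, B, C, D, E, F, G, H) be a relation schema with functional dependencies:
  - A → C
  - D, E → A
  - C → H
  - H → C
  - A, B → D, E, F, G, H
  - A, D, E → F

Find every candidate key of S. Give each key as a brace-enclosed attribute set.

{A, B}, {B, D, E}

Attributes never on any right-hand side: {B} — every candidate key must contain it.
{A, B}⁺ = {A, B, C, D, E, F, G, H} — all of the relation — so {A, B} is a candidate key.
{B, D, E}⁺ = {A, B, C, D, E, F, G, H} — all of the relation — so {B, D, E} is a candidate key.
These are minimal and exhaustive — every other superkey contains one of them.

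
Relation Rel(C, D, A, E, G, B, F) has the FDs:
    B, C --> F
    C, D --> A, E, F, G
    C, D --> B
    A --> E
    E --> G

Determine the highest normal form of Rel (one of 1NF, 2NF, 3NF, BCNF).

2NF

Candidate key: {C, D}. Prime attributes: {C, D}.
B, C --> F breaks BCNF: {B, C}⁺ = {B, C, F}, so {B, C} is not a superkey.
B, C --> F has non-prime {F} on the right and a non-superkey on the left, so 3NF fails.
No proper subset of a key has a non-prime attribute in its closure, so there is no partial dependency; 2NF holds.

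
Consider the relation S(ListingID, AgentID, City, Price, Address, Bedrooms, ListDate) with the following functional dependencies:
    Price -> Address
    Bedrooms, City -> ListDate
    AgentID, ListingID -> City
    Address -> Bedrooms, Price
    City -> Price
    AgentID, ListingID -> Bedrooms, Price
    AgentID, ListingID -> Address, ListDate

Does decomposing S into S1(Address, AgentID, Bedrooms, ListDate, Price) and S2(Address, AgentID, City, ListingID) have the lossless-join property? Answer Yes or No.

S1 ∩ S2 = {Address, AgentID}; its closure under F is {Address, AgentID, Bedrooms, Price}.
Neither S1 nor S2 is contained in that closure, so the decomposition is lossy.

No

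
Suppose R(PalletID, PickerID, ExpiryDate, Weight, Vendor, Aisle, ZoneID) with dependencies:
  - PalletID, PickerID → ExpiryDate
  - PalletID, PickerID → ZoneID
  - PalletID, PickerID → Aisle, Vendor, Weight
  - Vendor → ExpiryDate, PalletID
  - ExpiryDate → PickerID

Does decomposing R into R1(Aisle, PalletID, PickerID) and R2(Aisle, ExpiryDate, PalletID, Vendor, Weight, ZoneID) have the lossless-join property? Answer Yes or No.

No

The shared attributes are {Aisle, PalletID} and {Aisle, PalletID}⁺ = {Aisle, PalletID}.
R1 ⊄ {Aisle, PalletID} and R2 ⊄ {Aisle, PalletID}, so the split is lossy.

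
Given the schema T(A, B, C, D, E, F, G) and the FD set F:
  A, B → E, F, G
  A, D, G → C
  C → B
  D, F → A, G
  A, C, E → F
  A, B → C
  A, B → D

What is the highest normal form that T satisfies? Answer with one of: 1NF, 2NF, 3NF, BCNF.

Candidate keys: {A, B}, {A, C}, {A, D, G}, {D, F}. Prime attributes: {A, B, C, D, F, G}.
C → B: {C}⁺ = {B, C}, which is not all of the attributes, so the left side is not a superkey — BCNF is violated.
Its right-hand attributes {B} are all prime, as are those of every other non-superkey FD — the relation is in 3NF.

3NF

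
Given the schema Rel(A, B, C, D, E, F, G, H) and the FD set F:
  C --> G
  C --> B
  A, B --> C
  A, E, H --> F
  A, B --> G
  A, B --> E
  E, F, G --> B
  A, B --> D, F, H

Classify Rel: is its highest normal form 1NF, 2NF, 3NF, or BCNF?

Candidate keys: {A, B}, {A, C}, {A, E, F, G}, {A, E, G, H}. Prime attributes: {A, B, C, E, F, G, H}.
C --> G breaks BCNF: {C}⁺ = {B, C, G}, so {C} is not a superkey.
But every attribute on its right side ({G}) is prime, and the same holds for every other non-superkey FD, so 3NF still holds.

3NF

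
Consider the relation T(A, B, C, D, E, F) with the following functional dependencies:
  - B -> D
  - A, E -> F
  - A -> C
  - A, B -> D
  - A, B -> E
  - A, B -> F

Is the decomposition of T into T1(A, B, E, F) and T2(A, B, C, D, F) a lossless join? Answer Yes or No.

Yes

The shared attributes are {A, B, F} and {A, B, F}⁺ = {A, B, C, D, E, F}.
This includes all of T1, so the common attributes are a superkey of T1 — the join is lossless.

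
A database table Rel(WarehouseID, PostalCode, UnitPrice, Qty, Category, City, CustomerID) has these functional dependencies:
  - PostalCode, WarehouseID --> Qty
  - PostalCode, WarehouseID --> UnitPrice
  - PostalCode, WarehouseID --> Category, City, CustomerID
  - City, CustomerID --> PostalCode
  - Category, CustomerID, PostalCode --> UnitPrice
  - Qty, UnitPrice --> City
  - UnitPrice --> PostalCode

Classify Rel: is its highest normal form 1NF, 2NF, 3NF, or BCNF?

Candidate keys: {City, CustomerID, WarehouseID}, {PostalCode, WarehouseID}, {UnitPrice, WarehouseID}. Prime attributes: {City, CustomerID, PostalCode, UnitPrice, WarehouseID}.
City, CustomerID --> PostalCode: {City, CustomerID}⁺ = {City, CustomerID, PostalCode}, which is not all of the attributes, so the left side is not a superkey — BCNF is violated.
Since {PostalCode} ⊆ prime attributes and every other non-superkey FD also has a prime right side, the schema is in 3NF.

3NF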